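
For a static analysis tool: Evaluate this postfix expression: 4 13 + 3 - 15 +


Processing tokens left to right:
Push 4, Push 13
Pop 4 and 13, compute 4 + 13 = 17, push 17
Push 3
Pop 17 and 3, compute 17 - 3 = 14, push 14
Push 15
Pop 14 and 15, compute 14 + 15 = 29, push 29
Stack result: 29

29


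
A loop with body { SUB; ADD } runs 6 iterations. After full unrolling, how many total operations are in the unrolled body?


Loop body operations: SUB, ADD (2 ops per iteration)
Unrolling 6 iterations:
  Iteration 1: SUB, ADD (2 ops)
  Iteration 2: SUB, ADD (2 ops)
  Iteration 3: SUB, ADD (2 ops)
  Iteration 4: SUB, ADD (2 ops)
  Iteration 5: SUB, ADD (2 ops)
  Iteration 6: SUB, ADD (2 ops)
Total: 6 iterations * 2 ops/iter = 12 operations

12


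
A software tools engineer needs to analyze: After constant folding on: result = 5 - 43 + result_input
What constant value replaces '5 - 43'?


Identifying constant sub-expression:
  Original: result = 5 - 43 + result_input
  5 and 43 are both compile-time constants
  Evaluating: 5 - 43 = -38
  After folding: result = -38 + result_input

-38


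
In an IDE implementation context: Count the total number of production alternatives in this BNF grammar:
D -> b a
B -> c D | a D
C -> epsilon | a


Counting alternatives per rule:
  D: 1 alternative(s)
  B: 2 alternative(s)
  C: 2 alternative(s)
Sum: 1 + 2 + 2 = 5

5


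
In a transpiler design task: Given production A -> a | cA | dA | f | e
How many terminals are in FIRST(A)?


Production: A -> a | cA | dA | f | e
Examining each alternative for leading terminals:
  A -> a : first terminal = 'a'
  A -> cA : first terminal = 'c'
  A -> dA : first terminal = 'd'
  A -> f : first terminal = 'f'
  A -> e : first terminal = 'e'
FIRST(A) = {a, c, d, e, f}
Count: 5

5


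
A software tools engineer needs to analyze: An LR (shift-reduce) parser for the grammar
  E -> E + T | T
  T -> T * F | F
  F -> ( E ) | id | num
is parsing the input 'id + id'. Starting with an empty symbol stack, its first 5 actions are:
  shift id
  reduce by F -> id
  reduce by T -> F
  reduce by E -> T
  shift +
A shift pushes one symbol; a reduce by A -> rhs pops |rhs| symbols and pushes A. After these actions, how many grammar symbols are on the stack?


Tracking the symbol stack through each action:
  Action 1: shift 'id' : push -> stack = [id] (size 1)
  Action 2: reduce by F -> id : pop 1, push F -> stack = [F] (size 1)
  Action 3: reduce by T -> F : pop 1, push T -> stack = [T] (size 1)
  Action 4: reduce by E -> T : pop 1, push E -> stack = [E] (size 1)
  Action 5: shift '+' : push -> stack = [E, +] (size 2)
Final stack size: 2

2


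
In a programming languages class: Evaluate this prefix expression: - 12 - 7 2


Parsing prefix expression: - 12 - 7 2
Step 1: Innermost operation '- 7 2'
  7 - 2 = 5
Step 2: Outer operation '- 12 [5]'
  12 - 5 = 7

7


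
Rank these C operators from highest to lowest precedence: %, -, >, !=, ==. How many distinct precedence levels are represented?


Looking up precedence for each operator:
  % -> precedence 6
  - -> precedence 5
  > -> precedence 4
  != -> precedence 3
  == -> precedence 3
Sorted highest to lowest: %, -, >, !=, ==
Distinct precedence values: [6, 5, 4, 3]
Number of distinct levels: 4

4


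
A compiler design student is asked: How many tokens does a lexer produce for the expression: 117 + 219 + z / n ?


Scanning '117 + 219 + z / n'
Token 1: '117' -> integer_literal
Token 2: '+' -> operator
Token 3: '219' -> integer_literal
Token 4: '+' -> operator
Token 5: 'z' -> identifier
Token 6: '/' -> operator
Token 7: 'n' -> identifier
Total tokens: 7

7


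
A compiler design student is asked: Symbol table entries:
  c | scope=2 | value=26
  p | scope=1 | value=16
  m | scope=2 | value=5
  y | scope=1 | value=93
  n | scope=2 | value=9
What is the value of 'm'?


Searching symbol table for 'm':
  c | scope=2 | value=26
  p | scope=1 | value=16
  m | scope=2 | value=5 <- MATCH
  y | scope=1 | value=93
  n | scope=2 | value=9
Found 'm' at scope 2 with value 5

5


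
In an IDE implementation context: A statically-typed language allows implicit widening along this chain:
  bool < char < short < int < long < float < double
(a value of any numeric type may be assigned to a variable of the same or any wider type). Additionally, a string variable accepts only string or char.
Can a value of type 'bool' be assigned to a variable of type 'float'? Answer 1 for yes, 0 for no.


Target variable type: float
Source value type: bool
Numeric ranks: bool=0, float=5
Widening allowed iff rank(source) <= rank(target): 0 <= 5? Yes
Result: 1

1


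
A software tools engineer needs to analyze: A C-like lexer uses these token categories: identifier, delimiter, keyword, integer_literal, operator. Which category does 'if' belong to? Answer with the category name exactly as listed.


Token: 'if'
Checking categories:
  identifier: no
  integer_literal: no
  operator: no
  keyword: YES
  delimiter: no
Category: keyword

keyword


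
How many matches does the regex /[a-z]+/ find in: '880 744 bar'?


Pattern: /[a-z]+/ (identifiers)
Input: '880 744 bar'
Scanning for matches:
  Match 1: 'bar'
Total matches: 1

1


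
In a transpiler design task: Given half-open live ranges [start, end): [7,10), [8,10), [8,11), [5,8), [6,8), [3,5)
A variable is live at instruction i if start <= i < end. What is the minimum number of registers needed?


Live ranges:
  Var0: [7, 10)
  Var1: [8, 10)
  Var2: [8, 11)
  Var3: [5, 8)
  Var4: [6, 8)
  Var5: [3, 5)
Sweep-line events (position, delta, active):
  pos=3 start -> active=1
  pos=5 end -> active=0
  pos=5 start -> active=1
  pos=6 start -> active=2
  pos=7 start -> active=3
  pos=8 end -> active=2
  pos=8 end -> active=1
  pos=8 start -> active=2
  pos=8 start -> active=3
  pos=10 end -> active=2
  pos=10 end -> active=1
  pos=11 end -> active=0
Maximum simultaneous active: 3
Minimum registers needed: 3

3


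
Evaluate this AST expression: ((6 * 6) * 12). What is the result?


Expression: ((6 * 6) * 12)
Evaluating step by step:
  6 * 6 = 36
  36 * 12 = 432
Result: 432

432


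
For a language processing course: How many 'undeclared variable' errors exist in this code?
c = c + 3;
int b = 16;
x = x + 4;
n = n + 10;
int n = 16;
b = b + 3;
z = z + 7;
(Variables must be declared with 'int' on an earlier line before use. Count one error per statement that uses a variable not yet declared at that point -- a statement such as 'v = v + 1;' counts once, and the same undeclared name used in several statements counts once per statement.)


Scanning code line by line:
  Line 1: use 'c' -> ERROR (undeclared)
  Line 2: declare 'b' -> declared = ['b']
  Line 3: use 'x' -> ERROR (undeclared)
  Line 4: use 'n' -> ERROR (undeclared)
  Line 5: declare 'n' -> declared = ['b', 'n']
  Line 6: use 'b' -> OK (declared)
  Line 7: use 'z' -> ERROR (undeclared)
Total undeclared variable errors: 4

4


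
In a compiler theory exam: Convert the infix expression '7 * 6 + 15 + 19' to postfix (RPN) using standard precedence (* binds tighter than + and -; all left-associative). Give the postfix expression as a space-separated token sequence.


Applying the shunting-yard algorithm:
  Operand 7 -> output
  Push '*' onto operator stack -> op-stack: [*]
  Operand 6 -> output
  See '+' (prec 1); top '*' (prec 2) >= it -> pop '*' to output
  Push '+' onto operator stack -> op-stack: [+]
  Operand 15 -> output
  See '+' (prec 1); top '+' (prec 1) >= it -> pop '+' to output
  Push '+' onto operator stack -> op-stack: [+]
  Operand 19 -> output
  End of input: pop '+' to output
Postfix result: 7 6 * 15 + 19 +

7 6 * 15 + 19 +


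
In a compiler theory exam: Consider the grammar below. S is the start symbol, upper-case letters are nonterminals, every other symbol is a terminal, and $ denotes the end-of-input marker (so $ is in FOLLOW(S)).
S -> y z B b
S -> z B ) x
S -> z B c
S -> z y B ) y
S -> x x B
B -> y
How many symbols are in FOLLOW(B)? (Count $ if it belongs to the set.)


S is the start symbol and does not occur in any rule body, so FOLLOW(S) = {$}.
Examining every occurrence of B in a rule body:
  S -> y z B b : B is followed by terminal 'b' -> add 'b'
  S -> z B ) x : B is followed by terminal ')' -> add ')'
  S -> z B c : B is followed by terminal 'c' -> add 'c'
  S -> z y B ) y : B is followed by terminal ')' -> add ')' (already in the set)
  S -> x x B : B is at the right end -> add FOLLOW(S) = {$}
  B -> y : B does not occur in the body -> contributes nothing
FOLLOW(B) = {), b, c, $}
Count: 4

4


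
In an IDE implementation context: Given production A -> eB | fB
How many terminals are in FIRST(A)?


Production: A -> eB | fB
Examining each alternative for leading terminals:
  A -> eB : first terminal = 'e'
  A -> fB : first terminal = 'f'
FIRST(A) = {e, f}
Count: 2

2


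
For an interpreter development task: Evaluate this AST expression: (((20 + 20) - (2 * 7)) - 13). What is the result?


Expression: (((20 + 20) - (2 * 7)) - 13)
Evaluating step by step:
  20 + 20 = 40
  2 * 7 = 14
  40 - 14 = 26
  26 - 13 = 13
Result: 13

13


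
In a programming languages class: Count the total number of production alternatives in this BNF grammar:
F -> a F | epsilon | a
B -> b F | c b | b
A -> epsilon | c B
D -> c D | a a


Counting alternatives per rule:
  F: 3 alternative(s)
  B: 3 alternative(s)
  A: 2 alternative(s)
  D: 2 alternative(s)
Sum: 3 + 3 + 2 + 2 = 10

10


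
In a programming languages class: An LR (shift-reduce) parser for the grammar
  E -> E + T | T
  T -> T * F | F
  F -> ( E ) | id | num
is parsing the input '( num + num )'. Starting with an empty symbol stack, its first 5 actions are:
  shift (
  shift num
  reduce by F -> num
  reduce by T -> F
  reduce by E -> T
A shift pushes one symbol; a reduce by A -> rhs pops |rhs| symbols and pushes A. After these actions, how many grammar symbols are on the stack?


Tracking the symbol stack through each action:
  Action 1: shift '(' : push -> stack = [(] (size 1)
  Action 2: shift 'num' : push -> stack = [(, num] (size 2)
  Action 3: reduce by F -> num : pop 1, push F -> stack = [(, F] (size 2)
  Action 4: reduce by T -> F : pop 1, push T -> stack = [(, T] (size 2)
  Action 5: reduce by E -> T : pop 1, push E -> stack = [(, E] (size 2)
Final stack size: 2

2


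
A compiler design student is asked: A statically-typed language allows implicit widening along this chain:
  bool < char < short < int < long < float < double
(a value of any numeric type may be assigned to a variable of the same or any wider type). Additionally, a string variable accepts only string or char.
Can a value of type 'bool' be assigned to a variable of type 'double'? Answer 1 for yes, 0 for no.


Target variable type: double
Source value type: bool
Numeric ranks: bool=0, double=6
Widening allowed iff rank(source) <= rank(target): 0 <= 6? Yes
Result: 1

1


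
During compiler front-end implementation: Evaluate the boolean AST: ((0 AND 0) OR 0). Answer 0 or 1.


Step 1: Evaluate inner node
  0 AND 0 = 0
Step 2: Evaluate root node
  0 OR 0 = 0

0


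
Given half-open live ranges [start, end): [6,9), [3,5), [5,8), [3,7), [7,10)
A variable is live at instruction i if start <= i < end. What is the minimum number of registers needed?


Live ranges:
  Var0: [6, 9)
  Var1: [3, 5)
  Var2: [5, 8)
  Var3: [3, 7)
  Var4: [7, 10)
Sweep-line events (position, delta, active):
  pos=3 start -> active=1
  pos=3 start -> active=2
  pos=5 end -> active=1
  pos=5 start -> active=2
  pos=6 start -> active=3
  pos=7 end -> active=2
  pos=7 start -> active=3
  pos=8 end -> active=2
  pos=9 end -> active=1
  pos=10 end -> active=0
Maximum simultaneous active: 3
Minimum registers needed: 3

3


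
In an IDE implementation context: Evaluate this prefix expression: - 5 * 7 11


Parsing prefix expression: - 5 * 7 11
Step 1: Innermost operation '* 7 11'
  7 * 11 = 77
Step 2: Outer operation '- 5 [77]'
  5 - 77 = -72

-72


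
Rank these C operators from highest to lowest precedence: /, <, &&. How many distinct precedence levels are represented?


Looking up precedence for each operator:
  / -> precedence 6
  < -> precedence 4
  && -> precedence 2
Sorted highest to lowest: /, <, &&
Distinct precedence values: [6, 4, 2]
Number of distinct levels: 3

3


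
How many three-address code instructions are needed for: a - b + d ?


Expression: a - b + d
Generating three-address code (respecting * over +/- precedence):
  Instruction 1: t1 = a - b
  Instruction 2: t2 = t1 + d
Total instructions: 2

2


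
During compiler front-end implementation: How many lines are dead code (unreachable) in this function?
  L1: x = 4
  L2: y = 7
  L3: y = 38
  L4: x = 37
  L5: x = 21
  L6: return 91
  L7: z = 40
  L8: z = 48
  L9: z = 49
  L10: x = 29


Analyzing control flow:
  L1: reachable (before return)
  L2: reachable (before return)
  L3: reachable (before return)
  L4: reachable (before return)
  L5: reachable (before return)
  L6: reachable (return statement)
  L7: DEAD (after return at L6)
  L8: DEAD (after return at L6)
  L9: DEAD (after return at L6)
  L10: DEAD (after return at L6)
Return at L6, total lines = 10
Dead lines: L7 through L10
Count: 4

4


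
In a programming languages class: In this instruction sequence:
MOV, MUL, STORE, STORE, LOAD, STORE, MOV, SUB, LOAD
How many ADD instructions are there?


Scanning instruction sequence for ADD:
  Position 1: MOV
  Position 2: MUL
  Position 3: STORE
  Position 4: STORE
  Position 5: LOAD
  Position 6: STORE
  Position 7: MOV
  Position 8: SUB
  Position 9: LOAD
Matches at positions: []
Total ADD count: 0

0


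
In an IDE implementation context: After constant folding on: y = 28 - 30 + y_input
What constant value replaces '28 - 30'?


Identifying constant sub-expression:
  Original: y = 28 - 30 + y_input
  28 and 30 are both compile-time constants
  Evaluating: 28 - 30 = -2
  After folding: y = -2 + y_input

-2


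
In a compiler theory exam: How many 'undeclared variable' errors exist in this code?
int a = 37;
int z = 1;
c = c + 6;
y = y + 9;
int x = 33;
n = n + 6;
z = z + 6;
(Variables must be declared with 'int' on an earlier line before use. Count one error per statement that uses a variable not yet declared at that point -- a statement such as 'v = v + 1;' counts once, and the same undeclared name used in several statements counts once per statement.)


Scanning code line by line:
  Line 1: declare 'a' -> declared = ['a']
  Line 2: declare 'z' -> declared = ['a', 'z']
  Line 3: use 'c' -> ERROR (undeclared)
  Line 4: use 'y' -> ERROR (undeclared)
  Line 5: declare 'x' -> declared = ['a', 'x', 'z']
  Line 6: use 'n' -> ERROR (undeclared)
  Line 7: use 'z' -> OK (declared)
Total undeclared variable errors: 3

3


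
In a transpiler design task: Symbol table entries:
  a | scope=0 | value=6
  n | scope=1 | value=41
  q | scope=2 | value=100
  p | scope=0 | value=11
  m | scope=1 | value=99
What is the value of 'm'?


Searching symbol table for 'm':
  a | scope=0 | value=6
  n | scope=1 | value=41
  q | scope=2 | value=100
  p | scope=0 | value=11
  m | scope=1 | value=99 <- MATCH
Found 'm' at scope 1 with value 99

99


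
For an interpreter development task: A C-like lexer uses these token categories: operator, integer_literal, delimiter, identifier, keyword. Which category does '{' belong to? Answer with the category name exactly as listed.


Token: '{'
Checking categories:
  identifier: no
  integer_literal: no
  operator: no
  keyword: no
  delimiter: YES
Category: delimiter

delimiter


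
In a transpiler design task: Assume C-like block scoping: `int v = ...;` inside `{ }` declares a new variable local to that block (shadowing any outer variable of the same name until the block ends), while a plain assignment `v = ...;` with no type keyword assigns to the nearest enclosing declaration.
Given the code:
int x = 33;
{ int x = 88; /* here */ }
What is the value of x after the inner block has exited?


Analyzing scoping rules:
Outer scope: declares x = 33
Inner block: 'int x = 88;' declares a NEW x that shadows the outer one
When the block exits the inner x goes out of scope; the outer x was never modified -> 33
Result: 33

33


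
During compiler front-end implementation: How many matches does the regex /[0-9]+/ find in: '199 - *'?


Pattern: /[0-9]+/ (int literals)
Input: '199 - *'
Scanning for matches:
  Match 1: '199'
Total matches: 1

1


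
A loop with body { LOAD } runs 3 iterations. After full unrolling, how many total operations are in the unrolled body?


Loop body operations: LOAD (1 op per iteration)
Unrolling 3 iterations:
  Iteration 1: LOAD (1 ops)
  Iteration 2: LOAD (1 ops)
  Iteration 3: LOAD (1 ops)
Total: 3 iterations * 1 ops/iter = 3 operations

3


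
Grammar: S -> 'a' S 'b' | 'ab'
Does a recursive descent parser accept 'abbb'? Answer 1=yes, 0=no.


Grammar accepts strings of the form a^n b^n (n >= 1)
Word: 'abbb'
Counting: 1 a's and 3 b's
Check: 1 == 3? No
Mismatch: a-count != b-count
Rejected

0


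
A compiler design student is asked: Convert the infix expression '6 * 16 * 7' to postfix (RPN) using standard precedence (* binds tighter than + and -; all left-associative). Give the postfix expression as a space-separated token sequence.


Applying the shunting-yard algorithm:
  Operand 6 -> output
  Push '*' onto operator stack -> op-stack: [*]
  Operand 16 -> output
  See '*' (prec 2); top '*' (prec 2) >= it -> pop '*' to output
  Push '*' onto operator stack -> op-stack: [*]
  Operand 7 -> output
  End of input: pop '*' to output
Postfix result: 6 16 * 7 *

6 16 * 7 *


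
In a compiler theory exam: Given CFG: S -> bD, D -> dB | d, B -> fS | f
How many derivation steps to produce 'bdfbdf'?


Grammar: S -> bD, D -> dB | d, B -> fS | f
Deriving 'bdfbdf':
Step 1: S -> bD => bD
Step 2: D -> dB => bdB
Step 3: B -> fS => bdfS
Step 4: S -> bD => bdfbD
Step 5: D -> dB => bdfbdB
Step 6: B -> f => bdfbdf
Total derivation steps: 6

6


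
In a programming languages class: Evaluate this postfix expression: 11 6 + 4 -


Processing tokens left to right:
Push 11, Push 6
Pop 11 and 6, compute 11 + 6 = 17, push 17
Push 4
Pop 17 and 4, compute 17 - 4 = 13, push 13
Stack result: 13

13


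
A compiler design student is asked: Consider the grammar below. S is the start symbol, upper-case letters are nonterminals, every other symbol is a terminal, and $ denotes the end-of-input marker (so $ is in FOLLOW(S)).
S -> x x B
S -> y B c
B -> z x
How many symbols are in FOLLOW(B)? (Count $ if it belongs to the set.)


S is the start symbol and does not occur in any rule body, so FOLLOW(S) = {$}.
Examining every occurrence of B in a rule body:
  S -> x x B : B is at the right end -> add FOLLOW(S) = {$}
  S -> y B c : B is followed by terminal 'c' -> add 'c'
  B -> z x : B does not occur in the body -> contributes nothing
FOLLOW(B) = {c, $}
Count: 2

2


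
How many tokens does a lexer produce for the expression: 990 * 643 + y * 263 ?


Scanning '990 * 643 + y * 263'
Token 1: '990' -> integer_literal
Token 2: '*' -> operator
Token 3: '643' -> integer_literal
Token 4: '+' -> operator
Token 5: 'y' -> identifier
Token 6: '*' -> operator
Token 7: '263' -> integer_literal
Total tokens: 7

7


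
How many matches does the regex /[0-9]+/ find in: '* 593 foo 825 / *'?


Pattern: /[0-9]+/ (int literals)
Input: '* 593 foo 825 / *'
Scanning for matches:
  Match 1: '593'
  Match 2: '825'
Total matches: 2

2


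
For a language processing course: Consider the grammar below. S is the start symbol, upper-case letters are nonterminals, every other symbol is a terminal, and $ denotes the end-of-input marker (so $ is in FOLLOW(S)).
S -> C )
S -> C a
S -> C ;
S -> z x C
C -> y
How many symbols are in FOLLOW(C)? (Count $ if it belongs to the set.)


S is the start symbol and does not occur in any rule body, so FOLLOW(S) = {$}.
Examining every occurrence of C in a rule body:
  S -> C ) : C is followed by terminal ')' -> add ')'
  S -> C a : C is followed by terminal 'a' -> add 'a'
  S -> C ; : C is followed by terminal ';' -> add ';'
  S -> z x C : C is at the right end -> add FOLLOW(S) = {$}
  C -> y : C does not occur in the body -> contributes nothing
FOLLOW(C) = {), ;, a, $}
Count: 4

4


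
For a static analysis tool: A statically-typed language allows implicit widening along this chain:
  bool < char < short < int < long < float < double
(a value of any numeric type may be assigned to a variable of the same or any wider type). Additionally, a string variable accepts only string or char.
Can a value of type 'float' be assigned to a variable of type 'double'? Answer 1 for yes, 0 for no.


Target variable type: double
Source value type: float
Numeric ranks: float=5, double=6
Widening allowed iff rank(source) <= rank(target): 5 <= 6? Yes
Result: 1

1


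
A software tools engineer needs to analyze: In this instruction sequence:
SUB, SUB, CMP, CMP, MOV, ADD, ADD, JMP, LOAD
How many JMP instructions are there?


Scanning instruction sequence for JMP:
  Position 1: SUB
  Position 2: SUB
  Position 3: CMP
  Position 4: CMP
  Position 5: MOV
  Position 6: ADD
  Position 7: ADD
  Position 8: JMP <- MATCH
  Position 9: LOAD
Matches at positions: [8]
Total JMP count: 1

1


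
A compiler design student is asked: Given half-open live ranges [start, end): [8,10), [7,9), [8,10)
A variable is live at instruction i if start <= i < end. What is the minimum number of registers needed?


Live ranges:
  Var0: [8, 10)
  Var1: [7, 9)
  Var2: [8, 10)
Sweep-line events (position, delta, active):
  pos=7 start -> active=1
  pos=8 start -> active=2
  pos=8 start -> active=3
  pos=9 end -> active=2
  pos=10 end -> active=1
  pos=10 end -> active=0
Maximum simultaneous active: 3
Minimum registers needed: 3

3


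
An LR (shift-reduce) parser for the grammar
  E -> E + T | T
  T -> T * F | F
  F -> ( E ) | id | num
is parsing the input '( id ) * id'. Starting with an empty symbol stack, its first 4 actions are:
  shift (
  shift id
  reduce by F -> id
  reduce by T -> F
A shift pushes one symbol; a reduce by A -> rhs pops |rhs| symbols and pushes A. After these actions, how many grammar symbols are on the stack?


Tracking the symbol stack through each action:
  Action 1: shift '(' : push -> stack = [(] (size 1)
  Action 2: shift 'id' : push -> stack = [(, id] (size 2)
  Action 3: reduce by F -> id : pop 1, push F -> stack = [(, F] (size 2)
  Action 4: reduce by T -> F : pop 1, push T -> stack = [(, T] (size 2)
Final stack size: 2

2


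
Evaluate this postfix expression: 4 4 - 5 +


Processing tokens left to right:
Push 4, Push 4
Pop 4 and 4, compute 4 - 4 = 0, push 0
Push 5
Pop 0 and 5, compute 0 + 5 = 5, push 5
Stack result: 5

5


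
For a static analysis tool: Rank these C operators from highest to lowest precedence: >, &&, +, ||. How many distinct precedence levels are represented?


Looking up precedence for each operator:
  > -> precedence 4
  && -> precedence 2
  + -> precedence 5
  || -> precedence 1
Sorted highest to lowest: +, >, &&, ||
Distinct precedence values: [5, 4, 2, 1]
Number of distinct levels: 4

4


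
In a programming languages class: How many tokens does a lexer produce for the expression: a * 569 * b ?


Scanning 'a * 569 * b'
Token 1: 'a' -> identifier
Token 2: '*' -> operator
Token 3: '569' -> integer_literal
Token 4: '*' -> operator
Token 5: 'b' -> identifier
Total tokens: 5

5


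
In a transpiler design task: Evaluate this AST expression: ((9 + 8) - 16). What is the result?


Expression: ((9 + 8) - 16)
Evaluating step by step:
  9 + 8 = 17
  17 - 16 = 1
Result: 1

1


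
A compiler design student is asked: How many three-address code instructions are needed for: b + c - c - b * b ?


Expression: b + c - c - b * b
Generating three-address code (respecting * over +/- precedence):
  Instruction 1: t1 = b * b
  Instruction 2: t2 = b + c
  Instruction 3: t3 = t2 - c
  Instruction 4: t4 = t3 - t1
Total instructions: 4

4


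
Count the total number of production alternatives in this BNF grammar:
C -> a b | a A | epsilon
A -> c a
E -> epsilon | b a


Counting alternatives per rule:
  C: 3 alternative(s)
  A: 1 alternative(s)
  E: 2 alternative(s)
Sum: 3 + 1 + 2 = 6

6


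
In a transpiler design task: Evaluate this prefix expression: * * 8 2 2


Parsing prefix expression: * * 8 2 2
Step 1: Innermost operation '* 8 2'
  8 * 2 = 16
Step 2: Outer operation '* [16] 2'
  16 * 2 = 32

32


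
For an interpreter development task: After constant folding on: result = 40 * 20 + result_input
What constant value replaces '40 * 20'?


Identifying constant sub-expression:
  Original: result = 40 * 20 + result_input
  40 and 20 are both compile-time constants
  Evaluating: 40 * 20 = 800
  After folding: result = 800 + result_input

800


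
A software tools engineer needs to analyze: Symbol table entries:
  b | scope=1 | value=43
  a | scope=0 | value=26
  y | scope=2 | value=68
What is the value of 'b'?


Searching symbol table for 'b':
  b | scope=1 | value=43 <- MATCH
  a | scope=0 | value=26
  y | scope=2 | value=68
Found 'b' at scope 1 with value 43

43


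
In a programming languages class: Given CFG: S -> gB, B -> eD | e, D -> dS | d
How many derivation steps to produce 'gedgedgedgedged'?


Grammar: S -> gB, B -> eD | e, D -> dS | d
Deriving 'gedgedgedgedged':
Step 1: S -> gB => gB
Step 2: B -> eD => geD
Step 3: D -> dS => gedS
Step 4: S -> gB => gedgB
Step 5: B -> eD => gedgeD
Step 6: D -> dS => gedgedS
Step 7: S -> gB => gedgedgB
Step 8: B -> eD => gedgedgeD
Step 9: D -> dS => gedgedgedS
Step 10: S -> gB => gedgedgedgB
Step 11: B -> eD => gedgedgedgeD
Step 12: D -> dS => gedgedgedgedS
Step 13: S -> gB => gedgedgedgedgB
Step 14: B -> eD => gedgedgedgedgeD
Step 15: D -> d => gedgedgedgedged
Total derivation steps: 15

15


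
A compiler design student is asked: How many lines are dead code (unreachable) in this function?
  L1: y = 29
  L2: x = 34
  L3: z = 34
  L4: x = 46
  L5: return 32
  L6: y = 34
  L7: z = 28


Analyzing control flow:
  L1: reachable (before return)
  L2: reachable (before return)
  L3: reachable (before return)
  L4: reachable (before return)
  L5: reachable (return statement)
  L6: DEAD (after return at L5)
  L7: DEAD (after return at L5)
Return at L5, total lines = 7
Dead lines: L6 through L7
Count: 2

2


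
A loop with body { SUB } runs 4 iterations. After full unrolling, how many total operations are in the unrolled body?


Loop body operations: SUB (1 op per iteration)
Unrolling 4 iterations:
  Iteration 1: SUB (1 ops)
  Iteration 2: SUB (1 ops)
  Iteration 3: SUB (1 ops)
  Iteration 4: SUB (1 ops)
Total: 4 iterations * 1 ops/iter = 4 operations

4


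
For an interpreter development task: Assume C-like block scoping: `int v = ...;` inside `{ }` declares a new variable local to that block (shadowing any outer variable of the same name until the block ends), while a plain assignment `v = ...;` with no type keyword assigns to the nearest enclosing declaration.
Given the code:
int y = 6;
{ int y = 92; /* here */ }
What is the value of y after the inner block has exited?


Analyzing scoping rules:
Outer scope: declares y = 6
Inner block: 'int y = 92;' declares a NEW y that shadows the outer one
When the block exits the inner y goes out of scope; the outer y was never modified -> 6
Result: 6

6


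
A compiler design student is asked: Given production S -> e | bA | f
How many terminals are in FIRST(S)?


Production: S -> e | bA | f
Examining each alternative for leading terminals:
  S -> e : first terminal = 'e'
  S -> bA : first terminal = 'b'
  S -> f : first terminal = 'f'
FIRST(S) = {b, e, f}
Count: 3

3


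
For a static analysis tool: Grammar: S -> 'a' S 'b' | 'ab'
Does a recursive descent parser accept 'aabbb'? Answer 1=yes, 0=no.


Grammar accepts strings of the form a^n b^n (n >= 1)
Word: 'aabbb'
Counting: 2 a's and 3 b's
Check: 2 == 3? No
Mismatch: a-count != b-count
Rejected

0


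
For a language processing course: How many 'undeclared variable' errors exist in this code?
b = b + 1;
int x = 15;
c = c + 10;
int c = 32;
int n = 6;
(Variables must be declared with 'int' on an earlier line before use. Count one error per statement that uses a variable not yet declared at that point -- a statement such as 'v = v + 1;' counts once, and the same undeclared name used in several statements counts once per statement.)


Scanning code line by line:
  Line 1: use 'b' -> ERROR (undeclared)
  Line 2: declare 'x' -> declared = ['x']
  Line 3: use 'c' -> ERROR (undeclared)
  Line 4: declare 'c' -> declared = ['c', 'x']
  Line 5: declare 'n' -> declared = ['c', 'n', 'x']
Total undeclared variable errors: 2

2


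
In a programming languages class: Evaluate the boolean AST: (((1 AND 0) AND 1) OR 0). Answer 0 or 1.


Step 1: Evaluate inner node
  1 AND 0 = 0
Step 2: Evaluate next node
  0 AND 1 = 0
Step 3: Evaluate root node
  0 OR 0 = 0

0


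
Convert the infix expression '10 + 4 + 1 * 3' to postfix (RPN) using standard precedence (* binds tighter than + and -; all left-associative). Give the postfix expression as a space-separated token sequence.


Applying the shunting-yard algorithm:
  Operand 10 -> output
  Push '+' onto operator stack -> op-stack: [+]
  Operand 4 -> output
  See '+' (prec 1); top '+' (prec 1) >= it -> pop '+' to output
  Push '+' onto operator stack -> op-stack: [+]
  Operand 1 -> output
  Push '*' onto operator stack -> op-stack: [+, *]
  Operand 3 -> output
  End of input: pop '*' to output
  End of input: pop '+' to output
Postfix result: 10 4 + 1 3 * +

10 4 + 1 3 * +


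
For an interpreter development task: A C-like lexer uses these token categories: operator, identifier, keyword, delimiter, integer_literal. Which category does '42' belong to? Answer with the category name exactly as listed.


Token: '42'
Checking categories:
  identifier: no
  integer_literal: YES
  operator: no
  keyword: no
  delimiter: no
Category: integer_literal

integer_literal


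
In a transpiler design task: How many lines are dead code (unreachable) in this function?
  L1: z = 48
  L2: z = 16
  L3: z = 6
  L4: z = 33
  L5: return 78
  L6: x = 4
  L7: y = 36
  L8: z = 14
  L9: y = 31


Analyzing control flow:
  L1: reachable (before return)
  L2: reachable (before return)
  L3: reachable (before return)
  L4: reachable (before return)
  L5: reachable (return statement)
  L6: DEAD (after return at L5)
  L7: DEAD (after return at L5)
  L8: DEAD (after return at L5)
  L9: DEAD (after return at L5)
Return at L5, total lines = 9
Dead lines: L6 through L9
Count: 4

4


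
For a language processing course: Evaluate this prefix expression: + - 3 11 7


Parsing prefix expression: + - 3 11 7
Step 1: Innermost operation '- 3 11'
  3 - 11 = -8
Step 2: Outer operation '+ [-8] 7'
  -8 + 7 = -1

-1


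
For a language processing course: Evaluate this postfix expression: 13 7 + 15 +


Processing tokens left to right:
Push 13, Push 7
Pop 13 and 7, compute 13 + 7 = 20, push 20
Push 15
Pop 20 and 15, compute 20 + 15 = 35, push 35
Stack result: 35

35


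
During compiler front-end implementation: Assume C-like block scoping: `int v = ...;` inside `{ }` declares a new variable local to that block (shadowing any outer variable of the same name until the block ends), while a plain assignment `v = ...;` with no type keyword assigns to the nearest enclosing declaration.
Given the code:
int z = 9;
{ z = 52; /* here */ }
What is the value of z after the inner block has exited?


Analyzing scoping rules:
Outer scope: declares z = 9
Inner block: 'z = 52;' has no type keyword, so it is an assignment to the outer z (no shadowing)
The assignment changed the outer variable itself, so the new value persists after the block -> 52
Result: 52

52


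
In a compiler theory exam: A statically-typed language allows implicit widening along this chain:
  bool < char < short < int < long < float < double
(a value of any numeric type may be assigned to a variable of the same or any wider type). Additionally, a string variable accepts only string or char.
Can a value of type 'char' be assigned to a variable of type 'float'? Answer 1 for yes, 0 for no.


Target variable type: float
Source value type: char
Numeric ranks: char=1, float=5
Widening allowed iff rank(source) <= rank(target): 1 <= 5? Yes
Result: 1

1


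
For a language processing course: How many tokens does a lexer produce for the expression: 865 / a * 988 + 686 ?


Scanning '865 / a * 988 + 686'
Token 1: '865' -> integer_literal
Token 2: '/' -> operator
Token 3: 'a' -> identifier
Token 4: '*' -> operator
Token 5: '988' -> integer_literal
Token 6: '+' -> operator
Token 7: '686' -> integer_literal
Total tokens: 7

7


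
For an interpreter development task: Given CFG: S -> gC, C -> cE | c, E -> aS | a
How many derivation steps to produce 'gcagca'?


Grammar: S -> gC, C -> cE | c, E -> aS | a
Deriving 'gcagca':
Step 1: S -> gC => gC
Step 2: C -> cE => gcE
Step 3: E -> aS => gcaS
Step 4: S -> gC => gcagC
Step 5: C -> cE => gcagcE
Step 6: E -> a => gcagca
Total derivation steps: 6

6


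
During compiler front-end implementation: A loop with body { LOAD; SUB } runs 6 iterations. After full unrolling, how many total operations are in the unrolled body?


Loop body operations: LOAD, SUB (2 ops per iteration)
Unrolling 6 iterations:
  Iteration 1: LOAD, SUB (2 ops)
  Iteration 2: LOAD, SUB (2 ops)
  Iteration 3: LOAD, SUB (2 ops)
  Iteration 4: LOAD, SUB (2 ops)
  Iteration 5: LOAD, SUB (2 ops)
  Iteration 6: LOAD, SUB (2 ops)
Total: 6 iterations * 2 ops/iter = 12 operations

12


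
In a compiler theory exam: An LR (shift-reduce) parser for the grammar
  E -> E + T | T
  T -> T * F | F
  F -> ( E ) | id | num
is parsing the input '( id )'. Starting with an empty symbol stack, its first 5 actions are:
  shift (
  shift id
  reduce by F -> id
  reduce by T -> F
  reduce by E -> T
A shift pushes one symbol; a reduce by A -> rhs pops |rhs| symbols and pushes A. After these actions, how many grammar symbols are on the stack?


Tracking the symbol stack through each action:
  Action 1: shift '(' : push -> stack = [(] (size 1)
  Action 2: shift 'id' : push -> stack = [(, id] (size 2)
  Action 3: reduce by F -> id : pop 1, push F -> stack = [(, F] (size 2)
  Action 4: reduce by T -> F : pop 1, push T -> stack = [(, T] (size 2)
  Action 5: reduce by E -> T : pop 1, push E -> stack = [(, E] (size 2)
Final stack size: 2

2


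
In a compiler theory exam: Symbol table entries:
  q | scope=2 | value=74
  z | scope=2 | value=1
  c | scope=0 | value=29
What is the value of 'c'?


Searching symbol table for 'c':
  q | scope=2 | value=74
  z | scope=2 | value=1
  c | scope=0 | value=29 <- MATCH
Found 'c' at scope 0 with value 29

29


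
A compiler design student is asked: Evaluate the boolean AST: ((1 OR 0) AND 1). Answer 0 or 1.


Step 1: Evaluate inner node
  1 OR 0 = 1
Step 2: Evaluate root node
  1 AND 1 = 1

1


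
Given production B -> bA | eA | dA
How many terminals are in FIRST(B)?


Production: B -> bA | eA | dA
Examining each alternative for leading terminals:
  B -> bA : first terminal = 'b'
  B -> eA : first terminal = 'e'
  B -> dA : first terminal = 'd'
FIRST(B) = {b, d, e}
Count: 3

3


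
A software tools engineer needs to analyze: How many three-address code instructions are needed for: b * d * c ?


Expression: b * d * c
Generating three-address code (respecting * over +/- precedence):
  Instruction 1: t1 = b * d
  Instruction 2: t2 = t1 * c
Total instructions: 2

2


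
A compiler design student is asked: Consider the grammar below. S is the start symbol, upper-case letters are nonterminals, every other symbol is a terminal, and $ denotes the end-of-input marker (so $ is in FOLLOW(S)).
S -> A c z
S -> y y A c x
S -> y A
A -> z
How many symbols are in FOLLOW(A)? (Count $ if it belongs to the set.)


S is the start symbol and does not occur in any rule body, so FOLLOW(S) = {$}.
Examining every occurrence of A in a rule body:
  S -> A c z : A is followed by terminal 'c' -> add 'c'
  S -> y y A c x : A is followed by terminal 'c' -> add 'c' (already in the set)
  S -> y A : A is at the right end -> add FOLLOW(S) = {$}
  A -> z : A does not occur in the body -> contributes nothing
FOLLOW(A) = {c, $}
Count: 2

2


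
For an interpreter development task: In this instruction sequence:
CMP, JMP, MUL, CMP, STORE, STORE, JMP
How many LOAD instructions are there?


Scanning instruction sequence for LOAD:
  Position 1: CMP
  Position 2: JMP
  Position 3: MUL
  Position 4: CMP
  Position 5: STORE
  Position 6: STORE
  Position 7: JMP
Matches at positions: []
Total LOAD count: 0

0


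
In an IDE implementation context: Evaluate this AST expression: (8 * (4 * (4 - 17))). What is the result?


Expression: (8 * (4 * (4 - 17)))
Evaluating step by step:
  4 - 17 = -13
  4 * -13 = -52
  8 * -52 = -416
Result: -416

-416


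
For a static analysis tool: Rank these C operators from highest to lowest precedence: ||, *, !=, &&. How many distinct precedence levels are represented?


Looking up precedence for each operator:
  || -> precedence 1
  * -> precedence 6
  != -> precedence 3
  && -> precedence 2
Sorted highest to lowest: *, !=, &&, ||
Distinct precedence values: [6, 3, 2, 1]
Number of distinct levels: 4

4


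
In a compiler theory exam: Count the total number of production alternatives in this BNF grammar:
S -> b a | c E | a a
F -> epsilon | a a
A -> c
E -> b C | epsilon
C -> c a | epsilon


Counting alternatives per rule:
  S: 3 alternative(s)
  F: 2 alternative(s)
  A: 1 alternative(s)
  E: 2 alternative(s)
  C: 2 alternative(s)
Sum: 3 + 2 + 1 + 2 + 2 = 10

10


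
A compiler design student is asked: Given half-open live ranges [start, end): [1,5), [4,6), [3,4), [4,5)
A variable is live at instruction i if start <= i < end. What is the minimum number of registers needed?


Live ranges:
  Var0: [1, 5)
  Var1: [4, 6)
  Var2: [3, 4)
  Var3: [4, 5)
Sweep-line events (position, delta, active):
  pos=1 start -> active=1
  pos=3 start -> active=2
  pos=4 end -> active=1
  pos=4 start -> active=2
  pos=4 start -> active=3
  pos=5 end -> active=2
  pos=5 end -> active=1
  pos=6 end -> active=0
Maximum simultaneous active: 3
Minimum registers needed: 3

3


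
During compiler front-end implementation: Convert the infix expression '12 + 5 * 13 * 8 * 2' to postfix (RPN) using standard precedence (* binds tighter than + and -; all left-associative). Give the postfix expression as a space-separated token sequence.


Applying the shunting-yard algorithm:
  Operand 12 -> output
  Push '+' onto operator stack -> op-stack: [+]
  Operand 5 -> output
  Push '*' onto operator stack -> op-stack: [+, *]
  Operand 13 -> output
  See '*' (prec 2); top '*' (prec 2) >= it -> pop '*' to output
  Push '*' onto operator stack -> op-stack: [+, *]
  Operand 8 -> output
  See '*' (prec 2); top '*' (prec 2) >= it -> pop '*' to output
  Push '*' onto operator stack -> op-stack: [+, *]
  Operand 2 -> output
  End of input: pop '*' to output
  End of input: pop '+' to output
Postfix result: 12 5 13 * 8 * 2 * +

12 5 13 * 8 * 2 * +


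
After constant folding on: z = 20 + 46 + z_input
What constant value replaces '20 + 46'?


Identifying constant sub-expression:
  Original: z = 20 + 46 + z_input
  20 and 46 are both compile-time constants
  Evaluating: 20 + 46 = 66
  After folding: z = 66 + z_input

66


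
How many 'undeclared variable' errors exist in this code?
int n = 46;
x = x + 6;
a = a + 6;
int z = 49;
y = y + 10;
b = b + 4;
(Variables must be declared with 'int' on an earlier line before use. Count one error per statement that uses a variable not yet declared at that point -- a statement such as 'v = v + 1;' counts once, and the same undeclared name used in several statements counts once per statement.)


Scanning code line by line:
  Line 1: declare 'n' -> declared = ['n']
  Line 2: use 'x' -> ERROR (undeclared)
  Line 3: use 'a' -> ERROR (undeclared)
  Line 4: declare 'z' -> declared = ['n', 'z']
  Line 5: use 'y' -> ERROR (undeclared)
  Line 6: use 'b' -> ERROR (undeclared)
Total undeclared variable errors: 4

4
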